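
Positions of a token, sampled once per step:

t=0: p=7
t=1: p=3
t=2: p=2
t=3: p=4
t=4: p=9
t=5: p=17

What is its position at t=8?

Taking differences between consecutive positions: -4, -1, +2, +5, +8. These grow by +3 each step.
step 6: 17 + 11 → p=28
step 7: 28 + 14 → p=42
step 8: 42 + 17 → p=59

p=59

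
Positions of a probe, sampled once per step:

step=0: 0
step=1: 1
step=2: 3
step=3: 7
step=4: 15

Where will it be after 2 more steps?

63

The jumps are +1, +2, +4, +8 — a geometric progression with ratio 2.
step 5: 15 + 16 → 31
step 6: 31 + 32 → 63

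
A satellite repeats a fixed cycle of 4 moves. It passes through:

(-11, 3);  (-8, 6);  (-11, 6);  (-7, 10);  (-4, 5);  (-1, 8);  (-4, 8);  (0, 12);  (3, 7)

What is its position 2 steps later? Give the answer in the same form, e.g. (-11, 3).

Step-to-step displacements: (+3, +3), (-3, +0), (+4, +4), (+3, -5), (+3, +3), (-3, +0), (+4, +4), (+3, -5) — a repeating cycle of length 4.
step 9: apply (+3, +3) → (6, 10)
step 10: apply (-3, +0) → (3, 10)

(3, 10)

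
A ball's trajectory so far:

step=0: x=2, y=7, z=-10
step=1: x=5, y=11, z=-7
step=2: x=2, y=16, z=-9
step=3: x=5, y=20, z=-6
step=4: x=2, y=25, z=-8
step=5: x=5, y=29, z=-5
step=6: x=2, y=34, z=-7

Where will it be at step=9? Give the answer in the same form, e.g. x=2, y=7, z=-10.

Differencing gives (+3, +4, +3), (-3, +5, -2), (+3, +4, +3), (-3, +5, -2), (+3, +4, +3), (-3, +5, -2). This is the pattern (+3, +4, +3), (-3, +5, -2) repeated.
step 7: apply (+3, +4, +3) → x=5, y=38, z=-4
step 8: apply (-3, +5, -2) → x=2, y=43, z=-6
step 9: apply (+3, +4, +3) → x=5, y=47, z=-3

x=5, y=47, z=-3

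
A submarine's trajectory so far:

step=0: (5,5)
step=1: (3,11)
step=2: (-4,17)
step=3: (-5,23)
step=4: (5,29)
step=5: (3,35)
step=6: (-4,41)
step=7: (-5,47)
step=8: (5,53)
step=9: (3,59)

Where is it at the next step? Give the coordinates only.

First: cycles through 5, 3, -4, -5 every 4 steps. Step 10 lands at position 2 of the cycle → -4.
Second: linear, +6 per step → 65 at step 10.

(-4,65)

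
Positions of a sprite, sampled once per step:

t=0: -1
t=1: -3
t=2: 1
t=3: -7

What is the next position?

Step-to-step displacements: -2, +4, -8; each is -2× the previous.
step 4: -7 + 16 → 9

9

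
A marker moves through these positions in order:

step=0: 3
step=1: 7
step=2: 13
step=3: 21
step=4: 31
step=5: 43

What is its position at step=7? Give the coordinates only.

73

First differences are +4, +6, +8, +10, +12; their common second difference is +2 (constant acceleration).
step 6: 43 + 14 → 57
step 7: 57 + 16 → 73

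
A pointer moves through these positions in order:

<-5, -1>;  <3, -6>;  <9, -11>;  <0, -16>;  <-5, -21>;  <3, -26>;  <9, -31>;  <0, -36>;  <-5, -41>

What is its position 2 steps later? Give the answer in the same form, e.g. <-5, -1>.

First: cycles through -5, 3, 9, 0 every 4 steps. Step 10 lands at position 2 of the cycle → 9.
Second: linear, -5 per step → -51 at step 10.

<9, -51>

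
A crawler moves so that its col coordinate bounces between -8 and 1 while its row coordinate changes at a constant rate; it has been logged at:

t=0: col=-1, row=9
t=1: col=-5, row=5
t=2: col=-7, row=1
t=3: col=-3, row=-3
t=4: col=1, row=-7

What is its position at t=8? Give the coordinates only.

col=-1, row=-23

The col coordinate reflects between -8 and 1, moving 4 per step.
  step 5: 1 → -3
  step 6: -3 → -7
  step 7: -7 → -5
  step 8: -5 → -1
The row coordinate changes by -4 each step: at step 8 it is -23.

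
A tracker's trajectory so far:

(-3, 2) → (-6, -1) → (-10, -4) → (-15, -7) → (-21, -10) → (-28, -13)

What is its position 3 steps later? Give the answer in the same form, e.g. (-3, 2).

(-55, -22)

Taking differences between consecutive positions: (-3, -3), (-4, -3), (-5, -3), (-6, -3), (-7, -3). These grow by (-1, +0) each step.
step 6: (-28, -13) + (-8, -3) → (-36, -16)
step 7: (-36, -16) + (-9, -3) → (-45, -19)
step 8: (-45, -19) + (-10, -3) → (-55, -22)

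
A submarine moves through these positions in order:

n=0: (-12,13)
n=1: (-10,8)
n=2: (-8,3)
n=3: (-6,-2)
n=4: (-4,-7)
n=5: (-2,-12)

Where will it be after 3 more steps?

(4,-27)

Each step adds (+2,-5) to the position.
step 6: (-2,-12) + (+2,-5) → (0,-17)
step 7: (0,-17) + (+2,-5) → (2,-22)
step 8: (2,-22) + (+2,-5) → (4,-27)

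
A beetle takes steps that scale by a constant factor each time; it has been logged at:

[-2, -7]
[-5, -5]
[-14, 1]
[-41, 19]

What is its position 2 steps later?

[-365, 235]

Consecutive displacements [-3, +2], [-9, +6], [-27, +18] scale by a factor of 3 each step.
step 4: [-41, 19] + [-81, +54] → [-122, 73]
step 5: [-122, 73] + [-243, +162] → [-365, 235]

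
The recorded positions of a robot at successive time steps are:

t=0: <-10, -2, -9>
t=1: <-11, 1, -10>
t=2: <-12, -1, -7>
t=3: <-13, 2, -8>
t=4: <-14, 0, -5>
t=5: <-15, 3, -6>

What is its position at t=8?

<-18, 2, -1>

Differencing gives <-1, +3, -1>, <-1, -2, +3>, <-1, +3, -1>, <-1, -2, +3>, <-1, +3, -1>. This is the pattern <-1, +3, -1>, <-1, -2, +3> repeated.
step 6: apply <-1, -2, +3> → <-16, 1, -3>
step 7: apply <-1, +3, -1> → <-17, 4, -4>
step 8: apply <-1, -2, +3> → <-18, 2, -1>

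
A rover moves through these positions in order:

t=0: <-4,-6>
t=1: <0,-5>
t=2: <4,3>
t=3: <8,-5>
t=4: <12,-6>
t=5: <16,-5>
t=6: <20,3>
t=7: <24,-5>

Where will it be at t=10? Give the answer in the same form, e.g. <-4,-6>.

The first coordinate changes by +4 each step, so at step 10 it is -4 + 10·(4) = 36.
The second coordinate repeats the cycle [-6, -5, 3, -5] with period 4; step 10 mod 4 = 2, giving 3.

<36,3>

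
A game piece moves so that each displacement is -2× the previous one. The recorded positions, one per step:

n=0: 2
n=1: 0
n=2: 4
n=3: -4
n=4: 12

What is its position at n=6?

Step-to-step displacements: -2, +4, -8, +16; each is -2× the previous.
step 5: 12 − 32 → -20
step 6: -20 + 64 → 44

44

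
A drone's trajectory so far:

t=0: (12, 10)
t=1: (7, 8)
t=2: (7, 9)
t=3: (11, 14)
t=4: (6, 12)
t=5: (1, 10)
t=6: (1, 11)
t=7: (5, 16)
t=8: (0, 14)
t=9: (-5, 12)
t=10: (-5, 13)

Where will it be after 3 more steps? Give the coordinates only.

(-11, 14)

Differencing gives (-5, -2), (+0, +1), (+4, +5), (-5, -2), (-5, -2), (+0, +1), (+4, +5), (-5, -2), (-5, -2), (+0, +1). This is the pattern (-5, -2), (+0, +1), (+4, +5), (-5, -2) repeated.
step 11: apply (+4, +5) → (-1, 18)
step 12: apply (-5, -2) → (-6, 16)
step 13: apply (-5, -2) → (-11, 14)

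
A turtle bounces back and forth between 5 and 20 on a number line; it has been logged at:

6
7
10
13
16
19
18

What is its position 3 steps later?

The value reflects between 5 and 20, moving 3 per step.
  step 7: 18 → 15
  step 8: 15 → 12
  step 9: 12 → 9

9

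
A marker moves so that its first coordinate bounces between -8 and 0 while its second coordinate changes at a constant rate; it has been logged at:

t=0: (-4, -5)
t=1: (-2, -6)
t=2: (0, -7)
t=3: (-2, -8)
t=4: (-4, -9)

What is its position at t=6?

The first coordinate reflects between -8 and 0, moving 2 per step.
  step 5: -4 → -6
  step 6: -6 → -8
The second coordinate changes by -1 each step: at step 6 it is -11.

(-8, -11)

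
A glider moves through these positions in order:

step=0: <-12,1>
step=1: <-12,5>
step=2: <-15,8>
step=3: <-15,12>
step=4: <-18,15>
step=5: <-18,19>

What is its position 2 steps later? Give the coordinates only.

The moves between consecutive positions are <+0,+4>, <-3,+3>, <+0,+4>, <-3,+3>, <+0,+4>; they repeat the 2-cycle [<+0,+4>, <-3,+3>].
step 6: apply <-3,+3> → <-21,22>
step 7: apply <+0,+4> → <-21,26>

<-21,26>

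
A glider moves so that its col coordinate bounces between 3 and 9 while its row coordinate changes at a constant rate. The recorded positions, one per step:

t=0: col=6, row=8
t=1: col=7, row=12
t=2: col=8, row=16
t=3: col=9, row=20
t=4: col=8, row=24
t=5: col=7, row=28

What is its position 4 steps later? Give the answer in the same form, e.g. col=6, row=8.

The col coordinate reflects between 3 and 9, moving 1 per step.
  step 6: 7 → 6
  step 7: 6 → 5
  step 8: 5 → 4
  step 9: 4 → 3
The row coordinate changes by +4 each step: at step 9 it is 44.

col=3, row=44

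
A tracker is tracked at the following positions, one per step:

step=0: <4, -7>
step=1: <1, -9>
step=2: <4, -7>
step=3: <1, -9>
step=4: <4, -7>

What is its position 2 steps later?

<4, -7>

The jumps are <-3, -2>, <+3, +2>, <-3, -2>, <+3, +2> — a geometric progression with ratio -1.
step 5: <4, -7> + <-3, -2> → <1, -9>
step 6: <1, -9> + <+3, +2> → <4, -7>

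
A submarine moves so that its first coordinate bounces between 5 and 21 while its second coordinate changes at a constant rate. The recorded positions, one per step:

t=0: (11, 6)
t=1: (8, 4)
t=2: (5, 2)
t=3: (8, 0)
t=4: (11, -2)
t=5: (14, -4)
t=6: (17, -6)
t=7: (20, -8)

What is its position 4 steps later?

The first coordinate reflects between 5 and 21, moving 3 per step.
  step 8: 20 → 19
  step 9: 19 → 16
  step 10: 16 → 13
  step 11: 13 → 10
The second coordinate changes by -2 each step: at step 11 it is -16.

(10, -16)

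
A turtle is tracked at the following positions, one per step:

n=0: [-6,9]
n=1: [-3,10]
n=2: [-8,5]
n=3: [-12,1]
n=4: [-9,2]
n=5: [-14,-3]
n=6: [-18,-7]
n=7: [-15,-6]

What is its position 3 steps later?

[-21,-14]

The moves between consecutive positions are [+3,+1], [-5,-5], [-4,-4], [+3,+1], [-5,-5], [-4,-4], [+3,+1]; they repeat the 3-cycle [[+3,+1], [-5,-5], [-4,-4]].
step 8: apply [-5,-5] → [-20,-11]
step 9: apply [-4,-4] → [-24,-15]
step 10: apply [+3,+1] → [-21,-14]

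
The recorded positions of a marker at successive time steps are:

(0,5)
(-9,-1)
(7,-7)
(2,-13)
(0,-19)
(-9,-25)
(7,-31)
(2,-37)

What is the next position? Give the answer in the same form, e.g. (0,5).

(0,-43)

First: cycles through 0, -9, 7, 2 every 4 steps. Step 8 lands at position 0 of the cycle → 0.
Second: linear, -6 per step → -43 at step 8.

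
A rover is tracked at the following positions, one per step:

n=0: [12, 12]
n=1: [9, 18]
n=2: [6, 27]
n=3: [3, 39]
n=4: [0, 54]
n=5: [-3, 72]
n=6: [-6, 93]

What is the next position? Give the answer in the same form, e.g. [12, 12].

Successive displacements: [-3, +6], [-3, +9], [-3, +12], [-3, +15], [-3, +18], [-3, +21] — each changes by [+0, +3].
step 7: [-6, 93] + [-3, +24] → [-9, 117]

[-9, 117]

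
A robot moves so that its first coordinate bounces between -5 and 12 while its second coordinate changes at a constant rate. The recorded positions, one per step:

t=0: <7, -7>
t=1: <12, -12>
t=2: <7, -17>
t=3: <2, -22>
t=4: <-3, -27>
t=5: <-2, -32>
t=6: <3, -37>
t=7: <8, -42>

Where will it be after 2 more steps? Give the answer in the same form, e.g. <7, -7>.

<6, -52>

The first coordinate reflects between -5 and 12, moving 5 per step.
  step 8: 8 → 11
  step 9: 11 → 6
The second coordinate changes by -5 each step: at step 9 it is -52.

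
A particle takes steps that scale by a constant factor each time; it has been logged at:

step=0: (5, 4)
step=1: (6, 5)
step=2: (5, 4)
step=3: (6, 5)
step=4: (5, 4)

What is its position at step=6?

The jumps are (+1, +1), (-1, -1), (+1, +1), (-1, -1) — a geometric progression with ratio -1.
step 5: (5, 4) + (+1, +1) → (6, 5)
step 6: (6, 5) + (-1, -1) → (5, 4)

(5, 4)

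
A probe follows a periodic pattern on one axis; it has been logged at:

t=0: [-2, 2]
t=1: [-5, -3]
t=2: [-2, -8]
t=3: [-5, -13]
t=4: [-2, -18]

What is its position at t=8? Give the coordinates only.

First: cycles through -2, -5 every 2 steps. Step 8 lands at position 0 of the cycle → -2.
Second: linear, -5 per step → -38 at step 8.

[-2, -38]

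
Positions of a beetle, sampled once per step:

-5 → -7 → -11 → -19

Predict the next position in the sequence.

The jumps are -2, -4, -8 — a geometric progression with ratio 2.
step 4: -19 − 16 → -35

-35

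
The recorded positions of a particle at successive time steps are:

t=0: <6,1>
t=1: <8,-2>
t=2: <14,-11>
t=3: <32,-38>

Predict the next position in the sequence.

<86,-119>

Step-to-step displacements: <+2,-3>, <+6,-9>, <+18,-27>; each is 3× the previous.
step 4: <32,-38> + <+54,-81> → <86,-119>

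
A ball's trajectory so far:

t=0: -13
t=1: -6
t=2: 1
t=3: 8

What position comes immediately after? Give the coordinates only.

15

Constant displacement of +7 per step.
step 4: 8 + 7 → 15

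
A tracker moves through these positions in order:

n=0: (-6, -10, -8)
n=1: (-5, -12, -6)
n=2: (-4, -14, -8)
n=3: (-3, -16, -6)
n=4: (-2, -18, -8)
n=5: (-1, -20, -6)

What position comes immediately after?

(0, -22, -8)

The first coordinate changes by +1 each step, so at step 6 it is -6 + 6·(1) = 0.
The second coordinate changes by -2 each step, so at step 6 it is -10 + 6·(-2) = -22.
The third coordinate repeats the cycle [-8, -6] with period 2; step 6 mod 2 = 0, giving -8.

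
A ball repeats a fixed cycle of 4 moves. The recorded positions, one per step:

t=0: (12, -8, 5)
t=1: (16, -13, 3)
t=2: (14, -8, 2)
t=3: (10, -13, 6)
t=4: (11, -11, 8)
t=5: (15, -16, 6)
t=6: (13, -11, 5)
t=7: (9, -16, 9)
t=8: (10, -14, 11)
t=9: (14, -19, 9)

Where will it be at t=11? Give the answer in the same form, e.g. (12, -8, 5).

Step-to-step displacements: (+4, -5, -2), (-2, +5, -1), (-4, -5, +4), (+1, +2, +2), (+4, -5, -2), (-2, +5, -1), (-4, -5, +4), (+1, +2, +2), (+4, -5, -2) — a repeating cycle of length 4.
step 10: apply (-2, +5, -1) → (12, -14, 8)
step 11: apply (-4, -5, +4) → (8, -19, 12)

(8, -19, 12)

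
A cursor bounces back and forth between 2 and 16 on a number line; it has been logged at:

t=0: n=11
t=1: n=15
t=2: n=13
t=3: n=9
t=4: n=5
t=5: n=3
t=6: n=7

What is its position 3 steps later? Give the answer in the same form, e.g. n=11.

The value travels 4 per step and bounces off the walls at 2 and 16.
  step 7: 7 → 11
  step 8: 11 → 15
  step 9: 15 → 13

n=13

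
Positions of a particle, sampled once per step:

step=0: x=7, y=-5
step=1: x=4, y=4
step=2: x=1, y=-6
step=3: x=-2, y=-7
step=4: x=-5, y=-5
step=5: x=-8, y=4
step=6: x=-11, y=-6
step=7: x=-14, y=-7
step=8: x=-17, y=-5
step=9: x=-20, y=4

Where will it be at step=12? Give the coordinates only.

x=-29, y=-5

The x coordinate changes by -3 each step, so at step 12 it is 7 + 12·(-3) = -29.
The y coordinate repeats the cycle [-5, 4, -6, -7] with period 4; step 12 mod 4 = 0, giving -5.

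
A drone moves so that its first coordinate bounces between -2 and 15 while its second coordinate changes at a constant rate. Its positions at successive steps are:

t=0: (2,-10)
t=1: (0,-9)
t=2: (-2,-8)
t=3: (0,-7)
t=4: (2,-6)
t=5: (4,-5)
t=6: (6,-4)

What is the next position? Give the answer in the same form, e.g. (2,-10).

The first coordinate reflects between -2 and 15, moving 2 per step.
  step 7: 6 → 8
The second coordinate changes by +1 each step: at step 7 it is -3.

(8,-3)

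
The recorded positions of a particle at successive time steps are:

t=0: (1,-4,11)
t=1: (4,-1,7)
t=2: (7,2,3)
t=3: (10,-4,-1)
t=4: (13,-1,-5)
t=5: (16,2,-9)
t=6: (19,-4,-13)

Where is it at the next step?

(22,-1,-17)

First: linear, +3 per step → 22 at step 7.
Second: cycles through -4, -1, 2 every 3 steps. Step 7 lands at position 1 of the cycle → -1.
Third: linear, -4 per step → -17 at step 7.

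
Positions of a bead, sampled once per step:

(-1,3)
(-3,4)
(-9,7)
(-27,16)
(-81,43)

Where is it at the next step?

Consecutive displacements (-2,+1), (-6,+3), (-18,+9), (-54,+27) scale by a factor of 3 each step.
step 5: (-81,43) + (-162,+81) → (-243,124)

(-243,124)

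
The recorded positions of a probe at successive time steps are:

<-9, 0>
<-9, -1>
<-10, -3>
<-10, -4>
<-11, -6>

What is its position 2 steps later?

<-12, -9>

The moves between consecutive positions are <+0, -1>, <-1, -2>, <+0, -1>, <-1, -2>; they repeat the 2-cycle [<+0, -1>, <-1, -2>].
step 5: apply <+0, -1> → <-11, -7>
step 6: apply <-1, -2> → <-12, -9>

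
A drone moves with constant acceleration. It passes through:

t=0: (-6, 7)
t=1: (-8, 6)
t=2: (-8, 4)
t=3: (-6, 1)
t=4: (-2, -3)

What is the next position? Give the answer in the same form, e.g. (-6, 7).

(4, -8)

First differences are (-2, -1), (+0, -2), (+2, -3), (+4, -4); their common second difference is (+2, -1) (constant acceleration).
step 5: (-2, -3) + (+6, -5) → (4, -8)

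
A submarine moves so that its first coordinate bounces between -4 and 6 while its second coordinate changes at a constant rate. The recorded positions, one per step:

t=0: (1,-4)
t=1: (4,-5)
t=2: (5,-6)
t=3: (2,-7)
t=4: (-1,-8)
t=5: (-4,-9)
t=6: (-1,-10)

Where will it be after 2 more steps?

The first coordinate travels 3 per step and bounces off the walls at -4 and 6.
  step 7: -1 → 2
  step 8: 2 → 5
The second coordinate changes by -1 each step: at step 8 it is -12.

(5,-12)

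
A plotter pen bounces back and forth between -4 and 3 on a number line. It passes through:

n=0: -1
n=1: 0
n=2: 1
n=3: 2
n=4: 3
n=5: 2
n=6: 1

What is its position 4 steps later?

-3

The value travels 1 per step and bounces off the walls at -4 and 3.
  step 7: 1 → 0
  step 8: 0 → -1
  step 9: -1 → -2
  step 10: -2 → -3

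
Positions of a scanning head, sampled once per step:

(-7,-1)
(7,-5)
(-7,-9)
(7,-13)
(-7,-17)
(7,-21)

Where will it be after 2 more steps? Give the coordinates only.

(7,-29)

The first coordinate repeats the cycle [-7, 7] with period 2; step 7 mod 2 = 1, giving 7.
The second coordinate changes by -4 each step, so at step 7 it is -1 + 7·(-4) = -29.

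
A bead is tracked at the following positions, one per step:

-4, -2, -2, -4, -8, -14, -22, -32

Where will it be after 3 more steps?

First differences are +2, +0, -2, -4, -6, -8, -10; their common second difference is -2 (constant acceleration).
step 8: -32 − 12 → -44
step 9: -44 − 14 → -58
step 10: -58 − 16 → -74

-74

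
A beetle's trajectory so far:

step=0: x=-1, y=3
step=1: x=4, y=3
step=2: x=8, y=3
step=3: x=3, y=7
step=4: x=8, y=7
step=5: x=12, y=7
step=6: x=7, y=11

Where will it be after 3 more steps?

The moves between consecutive positions are (+5, +0), (+4, +0), (-5, +4), (+5, +0), (+4, +0), (-5, +4); they repeat the 3-cycle [(+5, +0), (+4, +0), (-5, +4)].
step 7: apply (+5, +0) → x=12, y=11
step 8: apply (+4, +0) → x=16, y=11
step 9: apply (-5, +4) → x=11, y=15

x=11, y=15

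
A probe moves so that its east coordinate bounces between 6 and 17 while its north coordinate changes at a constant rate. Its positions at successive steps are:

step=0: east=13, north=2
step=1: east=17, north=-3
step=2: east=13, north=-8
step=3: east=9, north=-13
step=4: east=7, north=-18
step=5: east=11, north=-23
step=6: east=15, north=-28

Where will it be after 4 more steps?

east=9, north=-48

The east coordinate reflects between 6 and 17, moving 4 per step.
  step 7: 15 → 15
  step 8: 15 → 11
  step 9: 11 → 7
  step 10: 7 → 9
The north coordinate changes by -5 each step: at step 10 it is -48.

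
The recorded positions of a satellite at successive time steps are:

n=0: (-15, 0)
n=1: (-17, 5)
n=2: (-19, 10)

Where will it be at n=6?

(-27, 30)

The position changes by (-2, +5) every step.
step 3: (-19, 10) + (-2, +5) → (-21, 15)
step 4: (-21, 15) + (-2, +5) → (-23, 20)
step 5: (-23, 20) + (-2, +5) → (-25, 25)
step 6: (-25, 25) + (-2, +5) → (-27, 30)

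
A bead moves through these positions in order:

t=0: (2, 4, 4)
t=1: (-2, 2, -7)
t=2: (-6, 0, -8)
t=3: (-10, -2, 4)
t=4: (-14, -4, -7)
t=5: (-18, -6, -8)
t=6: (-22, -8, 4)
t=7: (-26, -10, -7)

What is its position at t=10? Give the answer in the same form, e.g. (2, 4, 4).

(-38, -16, -7)

The first coordinate changes by -4 each step, so at step 10 it is 2 + 10·(-4) = -38.
The second coordinate changes by -2 each step, so at step 10 it is 4 + 10·(-2) = -16.
The third coordinate repeats the cycle [4, -7, -8] with period 3; step 10 mod 3 = 1, giving -7.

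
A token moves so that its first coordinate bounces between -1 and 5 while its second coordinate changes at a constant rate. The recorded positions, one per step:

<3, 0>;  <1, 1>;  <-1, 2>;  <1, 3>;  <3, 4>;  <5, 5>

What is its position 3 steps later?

<-1, 8>

The first coordinate reflects between -1 and 5, moving 2 per step.
  step 6: 5 → 3
  step 7: 3 → 1
  step 8: 1 → -1
The second coordinate changes by +1 each step: at step 8 it is 8.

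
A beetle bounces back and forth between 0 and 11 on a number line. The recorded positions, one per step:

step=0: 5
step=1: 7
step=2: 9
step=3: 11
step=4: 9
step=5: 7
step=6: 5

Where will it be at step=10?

The value travels 2 per step and bounces off the walls at 0 and 11.
  step 7: 5 → 3
  step 8: 3 → 1
  step 9: 1 → 1
  step 10: 1 → 3

3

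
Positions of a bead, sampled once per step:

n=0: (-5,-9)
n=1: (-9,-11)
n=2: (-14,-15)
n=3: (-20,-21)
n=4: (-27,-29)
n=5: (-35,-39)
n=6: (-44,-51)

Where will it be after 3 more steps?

(-77,-99)

First differences are (-4,-2), (-5,-4), (-6,-6), (-7,-8), (-8,-10), (-9,-12); their common second difference is (-1,-2) (constant acceleration).
step 7: (-44,-51) + (-10,-14) → (-54,-65)
step 8: (-54,-65) + (-11,-16) → (-65,-81)
step 9: (-65,-81) + (-12,-18) → (-77,-99)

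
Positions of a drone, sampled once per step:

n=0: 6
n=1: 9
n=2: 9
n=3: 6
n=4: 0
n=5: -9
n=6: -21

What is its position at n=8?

-54

Successive displacements: +3, +0, -3, -6, -9, -12 — each changes by -3.
step 7: -21 − 15 → -36
step 8: -36 − 18 → -54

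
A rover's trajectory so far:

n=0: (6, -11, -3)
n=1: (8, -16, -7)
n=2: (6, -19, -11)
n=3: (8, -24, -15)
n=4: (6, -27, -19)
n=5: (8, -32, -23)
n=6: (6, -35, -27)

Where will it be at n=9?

(8, -48, -39)

Differencing gives (+2, -5, -4), (-2, -3, -4), (+2, -5, -4), (-2, -3, -4), (+2, -5, -4), (-2, -3, -4). This is the pattern (+2, -5, -4), (-2, -3, -4) repeated.
step 7: apply (+2, -5, -4) → (8, -40, -31)
step 8: apply (-2, -3, -4) → (6, -43, -35)
step 9: apply (+2, -5, -4) → (8, -48, -39)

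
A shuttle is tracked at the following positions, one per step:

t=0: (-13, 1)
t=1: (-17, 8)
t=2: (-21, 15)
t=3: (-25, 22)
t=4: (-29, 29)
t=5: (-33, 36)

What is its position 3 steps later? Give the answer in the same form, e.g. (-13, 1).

Constant displacement of (-4, +7) per step.
step 6: (-33, 36) + (-4, +7) → (-37, 43)
step 7: (-37, 43) + (-4, +7) → (-41, 50)
step 8: (-41, 50) + (-4, +7) → (-45, 57)

(-45, 57)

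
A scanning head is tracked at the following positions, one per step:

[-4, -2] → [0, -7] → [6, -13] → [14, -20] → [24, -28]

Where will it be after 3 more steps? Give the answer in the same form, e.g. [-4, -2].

First differences are [+4, -5], [+6, -6], [+8, -7], [+10, -8]; their common second difference is [+2, -1] (constant acceleration).
step 5: [24, -28] + [+12, -9] → [36, -37]
step 6: [36, -37] + [+14, -10] → [50, -47]
step 7: [50, -47] + [+16, -11] → [66, -58]

[66, -58]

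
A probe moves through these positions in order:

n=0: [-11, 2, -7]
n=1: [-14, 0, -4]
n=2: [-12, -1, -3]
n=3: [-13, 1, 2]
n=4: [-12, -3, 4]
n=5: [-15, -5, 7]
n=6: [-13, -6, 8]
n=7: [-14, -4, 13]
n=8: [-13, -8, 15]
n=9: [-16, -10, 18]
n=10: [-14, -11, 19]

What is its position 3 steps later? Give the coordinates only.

Step-to-step displacements: [-3, -2, +3], [+2, -1, +1], [-1, +2, +5], [+1, -4, +2], [-3, -2, +3], [+2, -1, +1], [-1, +2, +5], [+1, -4, +2], [-3, -2, +3], [+2, -1, +1] — a repeating cycle of length 4.
step 11: apply [-1, +2, +5] → [-15, -9, 24]
step 12: apply [+1, -4, +2] → [-14, -13, 26]
step 13: apply [-3, -2, +3] → [-17, -15, 29]

[-17, -15, 29]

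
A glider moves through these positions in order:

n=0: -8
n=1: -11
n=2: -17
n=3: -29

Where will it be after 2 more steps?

-101

Step-to-step displacements: -3, -6, -12; each is 2× the previous.
step 4: -29 − 24 → -53
step 5: -53 − 48 → -101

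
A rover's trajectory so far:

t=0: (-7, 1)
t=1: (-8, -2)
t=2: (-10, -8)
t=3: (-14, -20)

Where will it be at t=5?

Step-to-step displacements: (-1, -3), (-2, -6), (-4, -12); each is 2× the previous.
step 4: (-14, -20) + (-8, -24) → (-22, -44)
step 5: (-22, -44) + (-16, -48) → (-38, -92)

(-38, -92)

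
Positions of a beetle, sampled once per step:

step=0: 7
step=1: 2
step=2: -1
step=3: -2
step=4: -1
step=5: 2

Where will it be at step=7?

Taking differences between consecutive positions: -5, -3, -1, +1, +3. These grow by +2 each step.
step 6: 2 + 5 → 7
step 7: 7 + 7 → 14

14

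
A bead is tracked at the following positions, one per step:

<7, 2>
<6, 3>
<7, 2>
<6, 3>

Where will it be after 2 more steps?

<6, 3>

The jumps are <-1, +1>, <+1, -1>, <-1, +1> — a geometric progression with ratio -1.
step 4: <6, 3> + <+1, -1> → <7, 2>
step 5: <7, 2> + <-1, +1> → <6, 3>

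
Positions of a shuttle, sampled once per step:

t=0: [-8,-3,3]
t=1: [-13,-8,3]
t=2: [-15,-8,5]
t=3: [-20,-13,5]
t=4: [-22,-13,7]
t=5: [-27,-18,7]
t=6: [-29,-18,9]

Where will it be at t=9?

[-41,-28,11]

Step-to-step displacements: [-5,-5,+0], [-2,+0,+2], [-5,-5,+0], [-2,+0,+2], [-5,-5,+0], [-2,+0,+2] — a repeating cycle of length 2.
step 7: apply [-5,-5,+0] → [-34,-23,9]
step 8: apply [-2,+0,+2] → [-36,-23,11]
step 9: apply [-5,-5,+0] → [-41,-28,11]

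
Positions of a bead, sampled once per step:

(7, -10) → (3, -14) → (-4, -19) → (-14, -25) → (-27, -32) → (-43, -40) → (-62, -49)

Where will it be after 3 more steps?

(-137, -82)

Taking differences between consecutive positions: (-4, -4), (-7, -5), (-10, -6), (-13, -7), (-16, -8), (-19, -9). These grow by (-3, -1) each step.
step 7: (-62, -49) + (-22, -10) → (-84, -59)
step 8: (-84, -59) + (-25, -11) → (-109, -70)
step 9: (-109, -70) + (-28, -12) → (-137, -82)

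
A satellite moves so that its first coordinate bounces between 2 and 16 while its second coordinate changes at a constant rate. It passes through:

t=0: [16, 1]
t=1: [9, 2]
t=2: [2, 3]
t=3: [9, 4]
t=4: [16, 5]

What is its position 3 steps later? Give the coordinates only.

The first coordinate travels 7 per step and bounces off the walls at 2 and 16.
  step 5: 16 → 9
  step 6: 9 → 2
  step 7: 2 → 9
The second coordinate changes by +1 each step: at step 7 it is 8.

[9, 8]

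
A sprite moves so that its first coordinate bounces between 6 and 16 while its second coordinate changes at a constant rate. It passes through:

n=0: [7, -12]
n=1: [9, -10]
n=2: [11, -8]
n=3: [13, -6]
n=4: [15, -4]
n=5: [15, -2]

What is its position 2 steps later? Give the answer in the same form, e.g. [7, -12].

The first coordinate reflects between 6 and 16, moving 2 per step.
  step 6: 15 → 13
  step 7: 13 → 11
The second coordinate changes by +2 each step: at step 7 it is 2.

[11, 2]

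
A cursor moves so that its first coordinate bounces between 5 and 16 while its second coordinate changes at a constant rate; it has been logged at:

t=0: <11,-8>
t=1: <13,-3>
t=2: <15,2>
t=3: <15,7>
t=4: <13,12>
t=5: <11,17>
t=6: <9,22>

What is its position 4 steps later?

The first coordinate travels 2 per step and bounces off the walls at 5 and 16.
  step 7: 9 → 7
  step 8: 7 → 5
  step 9: 5 → 7
  step 10: 7 → 9
The second coordinate changes by +5 each step: at step 10 it is 42.

<9,42>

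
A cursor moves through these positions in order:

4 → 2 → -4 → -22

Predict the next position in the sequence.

-76

Step-to-step displacements: -2, -6, -18; each is 3× the previous.
step 4: -22 − 54 → -76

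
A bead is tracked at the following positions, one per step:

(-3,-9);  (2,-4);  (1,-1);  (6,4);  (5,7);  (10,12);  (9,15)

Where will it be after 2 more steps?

Step-to-step displacements: (+5,+5), (-1,+3), (+5,+5), (-1,+3), (+5,+5), (-1,+3) — a repeating cycle of length 2.
step 7: apply (+5,+5) → (14,20)
step 8: apply (-1,+3) → (13,23)

(13,23)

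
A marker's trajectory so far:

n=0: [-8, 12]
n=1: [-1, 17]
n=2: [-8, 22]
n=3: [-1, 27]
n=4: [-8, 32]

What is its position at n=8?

First: cycles through -8, -1 every 2 steps. Step 8 lands at position 0 of the cycle → -8.
Second: linear, +5 per step → 52 at step 8.

[-8, 52]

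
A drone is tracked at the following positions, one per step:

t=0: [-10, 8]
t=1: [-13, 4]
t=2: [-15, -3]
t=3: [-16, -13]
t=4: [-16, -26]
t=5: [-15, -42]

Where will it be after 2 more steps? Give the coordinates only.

First differences are [-3, -4], [-2, -7], [-1, -10], [+0, -13], [+1, -16]; their common second difference is [+1, -3] (constant acceleration).
step 6: [-15, -42] + [+2, -19] → [-13, -61]
step 7: [-13, -61] + [+3, -22] → [-10, -83]

[-10, -83]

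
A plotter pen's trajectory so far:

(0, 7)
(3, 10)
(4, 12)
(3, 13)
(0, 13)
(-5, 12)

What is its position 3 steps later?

(-32, 3)

Taking differences between consecutive positions: (+3, +3), (+1, +2), (-1, +1), (-3, +0), (-5, -1). These grow by (-2, -1) each step.
step 6: (-5, 12) + (-7, -2) → (-12, 10)
step 7: (-12, 10) + (-9, -3) → (-21, 7)
step 8: (-21, 7) + (-11, -4) → (-32, 3)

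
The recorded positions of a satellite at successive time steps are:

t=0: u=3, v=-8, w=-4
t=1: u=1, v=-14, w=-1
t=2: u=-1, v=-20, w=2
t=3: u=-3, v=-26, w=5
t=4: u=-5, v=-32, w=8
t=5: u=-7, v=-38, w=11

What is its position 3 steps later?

Constant displacement of (-2, -6, +3) per step.
step 6: u=-7, v=-38, w=11 + (-2, -6, +3) → u=-9, v=-44, w=14
step 7: u=-9, v=-44, w=14 + (-2, -6, +3) → u=-11, v=-50, w=17
step 8: u=-11, v=-50, w=17 + (-2, -6, +3) → u=-13, v=-56, w=20

u=-13, v=-56, w=20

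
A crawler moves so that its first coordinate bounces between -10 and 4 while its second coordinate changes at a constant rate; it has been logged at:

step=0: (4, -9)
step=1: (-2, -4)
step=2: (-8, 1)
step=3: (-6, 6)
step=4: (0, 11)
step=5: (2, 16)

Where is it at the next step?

(-4, 21)

The first coordinate travels 6 per step and bounces off the walls at -10 and 4.
  step 6: 2 → -4
The second coordinate changes by +5 each step: at step 6 it is 21.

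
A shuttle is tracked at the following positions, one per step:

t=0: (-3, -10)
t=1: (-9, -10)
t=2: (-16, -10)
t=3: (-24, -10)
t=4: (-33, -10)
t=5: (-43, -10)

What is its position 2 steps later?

First differences are (-6, +0), (-7, +0), (-8, +0), (-9, +0), (-10, +0); their common second difference is (-1, +0) (constant acceleration).
step 6: (-43, -10) + (-11, +0) → (-54, -10)
step 7: (-54, -10) + (-12, +0) → (-66, -10)

(-66, -10)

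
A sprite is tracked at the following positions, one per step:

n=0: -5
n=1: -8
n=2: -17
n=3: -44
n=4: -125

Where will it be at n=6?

-1097

The jumps are -3, -9, -27, -81 — a geometric progression with ratio 3.
step 5: -125 − 243 → -368
step 6: -368 − 729 → -1097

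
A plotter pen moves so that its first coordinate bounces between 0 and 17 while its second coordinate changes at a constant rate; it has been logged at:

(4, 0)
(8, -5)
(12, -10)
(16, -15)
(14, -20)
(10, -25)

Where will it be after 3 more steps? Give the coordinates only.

(2, -40)

The first coordinate reflects between 0 and 17, moving 4 per step.
  step 6: 10 → 6
  step 7: 6 → 2
  step 8: 2 → 2
The second coordinate changes by -5 each step: at step 8 it is -40.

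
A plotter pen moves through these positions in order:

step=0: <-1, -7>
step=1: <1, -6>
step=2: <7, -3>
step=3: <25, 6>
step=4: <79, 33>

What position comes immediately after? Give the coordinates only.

The jumps are <+2, +1>, <+6, +3>, <+18, +9>, <+54, +27> — a geometric progression with ratio 3.
step 5: <79, 33> + <+162, +81> → <241, 114>

<241, 114>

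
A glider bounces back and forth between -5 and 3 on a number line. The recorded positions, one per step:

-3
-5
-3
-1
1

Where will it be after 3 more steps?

-1

The value travels 2 per step and bounces off the walls at -5 and 3.
  step 5: 1 → 3
  step 6: 3 → 1
  step 7: 1 → -1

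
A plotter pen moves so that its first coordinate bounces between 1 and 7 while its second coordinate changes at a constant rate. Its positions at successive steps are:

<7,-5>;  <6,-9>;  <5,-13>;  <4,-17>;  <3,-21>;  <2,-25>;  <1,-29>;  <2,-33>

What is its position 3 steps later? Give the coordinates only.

The first coordinate travels 1 per step and bounces off the walls at 1 and 7.
  step 8: 2 → 3
  step 9: 3 → 4
  step 10: 4 → 5
The second coordinate changes by -4 each step: at step 10 it is -45.

<5,-45>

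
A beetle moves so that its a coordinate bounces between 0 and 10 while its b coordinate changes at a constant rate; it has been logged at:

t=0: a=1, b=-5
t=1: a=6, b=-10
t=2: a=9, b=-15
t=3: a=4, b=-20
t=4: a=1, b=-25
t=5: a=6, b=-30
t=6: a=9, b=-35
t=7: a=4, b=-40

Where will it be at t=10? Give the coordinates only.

The a coordinate reflects between 0 and 10, moving 5 per step.
  step 8: 4 → 1
  step 9: 1 → 6
  step 10: 6 → 9
The b coordinate changes by -5 each step: at step 10 it is -55.

a=9, b=-55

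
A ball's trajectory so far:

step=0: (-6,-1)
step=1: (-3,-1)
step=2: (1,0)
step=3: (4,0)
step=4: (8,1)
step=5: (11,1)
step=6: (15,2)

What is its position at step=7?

The moves between consecutive positions are (+3,+0), (+4,+1), (+3,+0), (+4,+1), (+3,+0), (+4,+1); they repeat the 2-cycle [(+3,+0), (+4,+1)].
step 7: apply (+3,+0) → (18,2)

(18,2)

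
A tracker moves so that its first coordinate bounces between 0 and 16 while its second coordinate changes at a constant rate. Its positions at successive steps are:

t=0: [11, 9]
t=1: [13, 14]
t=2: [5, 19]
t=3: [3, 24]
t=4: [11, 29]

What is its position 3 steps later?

The first coordinate travels 8 per step and bounces off the walls at 0 and 16.
  step 5: 11 → 13
  step 6: 13 → 5
  step 7: 5 → 3
The second coordinate changes by +5 each step: at step 7 it is 44.

[3, 44]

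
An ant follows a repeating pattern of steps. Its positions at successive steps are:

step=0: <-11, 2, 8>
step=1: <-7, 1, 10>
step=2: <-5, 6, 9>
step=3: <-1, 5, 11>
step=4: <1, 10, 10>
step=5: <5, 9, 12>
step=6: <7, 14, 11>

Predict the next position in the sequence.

<11, 13, 13>

Differencing gives <+4, -1, +2>, <+2, +5, -1>, <+4, -1, +2>, <+2, +5, -1>, <+4, -1, +2>, <+2, +5, -1>. This is the pattern <+4, -1, +2>, <+2, +5, -1> repeated.
step 7: apply <+4, -1, +2> → <11, 13, 13>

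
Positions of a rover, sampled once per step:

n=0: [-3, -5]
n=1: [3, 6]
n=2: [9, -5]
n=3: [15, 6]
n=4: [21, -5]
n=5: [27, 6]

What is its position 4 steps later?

The first coordinate changes by +6 each step, so at step 9 it is -3 + 9·(6) = 51.
The second coordinate repeats the cycle [-5, 6] with period 2; step 9 mod 2 = 1, giving 6.

[51, 6]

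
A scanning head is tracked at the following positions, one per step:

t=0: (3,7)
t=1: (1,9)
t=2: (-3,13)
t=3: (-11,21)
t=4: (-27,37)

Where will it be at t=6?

(-123,133)

Consecutive displacements (-2,+2), (-4,+4), (-8,+8), (-16,+16) scale by a factor of 2 each step.
step 5: (-27,37) + (-32,+32) → (-59,69)
step 6: (-59,69) + (-64,+64) → (-123,133)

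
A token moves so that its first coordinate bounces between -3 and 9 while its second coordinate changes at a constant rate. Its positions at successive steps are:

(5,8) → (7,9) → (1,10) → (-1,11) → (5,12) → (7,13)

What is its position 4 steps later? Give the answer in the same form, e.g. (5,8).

The first coordinate reflects between -3 and 9, moving 6 per step.
  step 6: 7 → 1
  step 7: 1 → -1
  step 8: -1 → 5
  step 9: 5 → 7
The second coordinate changes by +1 each step: at step 9 it is 17.

(7,17)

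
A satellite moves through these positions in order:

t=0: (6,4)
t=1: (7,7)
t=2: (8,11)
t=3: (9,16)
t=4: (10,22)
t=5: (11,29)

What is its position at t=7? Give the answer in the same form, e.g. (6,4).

(13,46)

Taking differences between consecutive positions: (+1,+3), (+1,+4), (+1,+5), (+1,+6), (+1,+7). These grow by (+0,+1) each step.
step 6: (11,29) + (+1,+8) → (12,37)
step 7: (12,37) + (+1,+9) → (13,46)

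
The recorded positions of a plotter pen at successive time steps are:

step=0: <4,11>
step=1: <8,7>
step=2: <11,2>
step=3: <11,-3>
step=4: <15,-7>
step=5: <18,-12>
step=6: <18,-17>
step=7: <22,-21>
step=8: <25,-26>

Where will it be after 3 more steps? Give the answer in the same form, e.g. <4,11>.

<32,-40>

The moves between consecutive positions are <+4,-4>, <+3,-5>, <+0,-5>, <+4,-4>, <+3,-5>, <+0,-5>, <+4,-4>, <+3,-5>; they repeat the 3-cycle [<+4,-4>, <+3,-5>, <+0,-5>].
step 9: apply <+0,-5> → <25,-31>
step 10: apply <+4,-4> → <29,-35>
step 11: apply <+3,-5> → <32,-40>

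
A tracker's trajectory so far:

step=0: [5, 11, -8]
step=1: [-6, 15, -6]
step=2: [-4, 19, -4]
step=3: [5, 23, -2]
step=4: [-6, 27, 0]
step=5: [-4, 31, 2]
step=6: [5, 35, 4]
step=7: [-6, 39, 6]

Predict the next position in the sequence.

[-4, 43, 8]

First: cycles through 5, -6, -4 every 3 steps. Step 8 lands at position 2 of the cycle → -4.
Second: linear, +4 per step → 43 at step 8.
Third: linear, +2 per step → 8 at step 8.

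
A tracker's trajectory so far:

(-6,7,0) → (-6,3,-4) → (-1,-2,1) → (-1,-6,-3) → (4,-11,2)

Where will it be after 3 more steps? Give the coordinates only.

The moves between consecutive positions are (+0,-4,-4), (+5,-5,+5), (+0,-4,-4), (+5,-5,+5); they repeat the 2-cycle [(+0,-4,-4), (+5,-5,+5)].
step 5: apply (+0,-4,-4) → (4,-15,-2)
step 6: apply (+5,-5,+5) → (9,-20,3)
step 7: apply (+0,-4,-4) → (9,-24,-1)

(9,-24,-1)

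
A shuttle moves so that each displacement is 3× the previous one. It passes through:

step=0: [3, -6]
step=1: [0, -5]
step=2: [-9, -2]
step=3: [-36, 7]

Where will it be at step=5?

[-360, 115]

Step-to-step displacements: [-3, +1], [-9, +3], [-27, +9]; each is 3× the previous.
step 4: [-36, 7] + [-81, +27] → [-117, 34]
step 5: [-117, 34] + [-243, +81] → [-360, 115]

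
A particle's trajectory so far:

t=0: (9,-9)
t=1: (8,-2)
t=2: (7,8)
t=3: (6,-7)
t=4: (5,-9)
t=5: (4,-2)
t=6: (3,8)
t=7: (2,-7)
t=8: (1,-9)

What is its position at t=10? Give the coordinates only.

The first coordinate changes by -1 each step, so at step 10 it is 9 + 10·(-1) = -1.
The second coordinate repeats the cycle [-9, -2, 8, -7] with period 4; step 10 mod 4 = 2, giving 8.

(-1,8)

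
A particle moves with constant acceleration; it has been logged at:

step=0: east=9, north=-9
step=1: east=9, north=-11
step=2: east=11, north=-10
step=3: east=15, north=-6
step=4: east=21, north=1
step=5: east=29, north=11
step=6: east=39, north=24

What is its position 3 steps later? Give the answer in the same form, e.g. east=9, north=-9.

First differences are (+0, -2), (+2, +1), (+4, +4), (+6, +7), (+8, +10), (+10, +13); their common second difference is (+2, +3) (constant acceleration).
step 7: east=39, north=24 + (+12, +16) → east=51, north=40
step 8: east=51, north=40 + (+14, +19) → east=65, north=59
step 9: east=65, north=59 + (+16, +22) → east=81, north=81

east=81, north=81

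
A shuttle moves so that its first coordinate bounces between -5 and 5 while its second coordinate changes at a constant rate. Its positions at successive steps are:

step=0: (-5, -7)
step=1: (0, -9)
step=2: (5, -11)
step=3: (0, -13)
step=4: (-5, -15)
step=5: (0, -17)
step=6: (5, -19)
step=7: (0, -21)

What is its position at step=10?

The first coordinate travels 5 per step and bounces off the walls at -5 and 5.
  step 8: 0 → -5
  step 9: -5 → 0
  step 10: 0 → 5
The second coordinate changes by -2 each step: at step 10 it is -27.

(5, -27)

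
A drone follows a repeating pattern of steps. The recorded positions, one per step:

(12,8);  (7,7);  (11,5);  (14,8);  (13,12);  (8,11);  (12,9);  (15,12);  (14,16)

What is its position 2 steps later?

Differencing gives (-5,-1), (+4,-2), (+3,+3), (-1,+4), (-5,-1), (+4,-2), (+3,+3), (-1,+4). This is the pattern (-5,-1), (+4,-2), (+3,+3), (-1,+4) repeated.
step 9: apply (-5,-1) → (9,15)
step 10: apply (+4,-2) → (13,13)

(13,13)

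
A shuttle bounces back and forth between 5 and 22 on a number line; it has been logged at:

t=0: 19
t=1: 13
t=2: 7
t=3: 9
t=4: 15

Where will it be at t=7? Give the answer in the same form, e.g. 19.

11

The value reflects between 5 and 22, moving 6 per step.
  step 5: 15 → 21
  step 6: 21 → 17
  step 7: 17 → 11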